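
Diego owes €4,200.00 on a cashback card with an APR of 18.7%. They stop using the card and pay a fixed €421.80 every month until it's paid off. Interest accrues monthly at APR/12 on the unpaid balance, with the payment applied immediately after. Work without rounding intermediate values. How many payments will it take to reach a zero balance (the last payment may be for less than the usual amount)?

Monthly rate r = 18.7%/12 = 1.55833% = 0.0155833.
Recurrence: B ← B·(1+r) − €421.80.
Month 1: interest €65.45; balance after payment €3,843.65.
Month 2: interest €59.90; balance after payment €3,481.75.
Closed form: n = −ln(1 − rB₀/P)/ln(1+r) = −ln(0.84483)/ln(1.01558) ≈ 10.904, so the balance reaches zero during payment 11.

11 months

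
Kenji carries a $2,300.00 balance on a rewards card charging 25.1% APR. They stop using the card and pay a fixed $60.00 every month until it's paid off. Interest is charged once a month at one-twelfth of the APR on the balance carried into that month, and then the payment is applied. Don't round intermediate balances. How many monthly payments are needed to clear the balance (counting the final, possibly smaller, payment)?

Monthly rate r = 25.1%/12 = 2.09167% = 0.0209167.
Recurrence: B ← B·(1+r) − $60.00.
Month 1: interest $48.11; balance after payment $2,288.11.
Month 2: interest $47.86; balance after payment $2,275.97.
Closed form: n = −ln(1 − rB₀/P)/ln(1+r) = −ln(0.19819)/ln(1.02092) ≈ 78.185, so the balance reaches zero during payment 79.

79 payments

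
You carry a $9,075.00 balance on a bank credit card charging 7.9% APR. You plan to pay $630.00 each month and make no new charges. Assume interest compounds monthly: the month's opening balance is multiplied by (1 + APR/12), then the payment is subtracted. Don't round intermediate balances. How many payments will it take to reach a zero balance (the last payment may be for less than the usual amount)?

Monthly rate r = 7.9%/12 = 0.658333% = 0.00658333.
Recurrence: B ← B·(1+r) − $630.00.
Month 1: interest $59.74; balance after payment $8,504.74.
Month 2: interest $55.99; balance after payment $7,930.73.
Closed form: n = −ln(1 − rB₀/P)/ln(1+r) = −ln(0.90517)/ln(1.00658) ≈ 15.184, so the balance reaches zero during payment 16.

16 months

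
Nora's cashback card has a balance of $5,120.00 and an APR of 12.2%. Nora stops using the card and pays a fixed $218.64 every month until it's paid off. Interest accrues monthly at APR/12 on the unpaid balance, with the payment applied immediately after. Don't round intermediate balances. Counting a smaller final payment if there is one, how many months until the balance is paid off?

Monthly rate r = 12.2%/12 = 1.01667% = 0.0101667.
Recurrence: B ← B·(1+r) − $218.64.
Month 1: interest $52.05; balance after payment $4,953.41.
Month 2: interest $50.36; balance after payment $4,785.13.
Closed form: n = −ln(1 − rB₀/P)/ln(1+r) = −ln(0.76192)/ln(1.01017) ≈ 26.881, so the balance reaches zero during payment 27.

27 months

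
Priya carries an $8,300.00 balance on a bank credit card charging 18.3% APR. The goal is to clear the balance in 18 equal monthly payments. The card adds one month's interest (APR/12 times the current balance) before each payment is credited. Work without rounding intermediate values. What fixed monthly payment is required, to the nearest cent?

Monthly rate r = 18.3%/12 = 1.525% = 0.01525.
Level-payment amortization: P = B₀·r / (1 − (1+r)^(−n)) = 8300.00·0.01525 / (1 − 1.01525^(−18)).
Denominator 1 − (1+r)^(−18) = 0.238471725.
P = 126.575 / 0.238471725 ≈ 530.78.

$530.78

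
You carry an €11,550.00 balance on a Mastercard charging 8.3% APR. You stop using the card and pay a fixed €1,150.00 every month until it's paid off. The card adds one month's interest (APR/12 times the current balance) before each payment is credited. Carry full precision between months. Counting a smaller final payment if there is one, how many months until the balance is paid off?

11 months

Monthly rate r = 8.3%/12 = 0.691667% = 0.00691667.
Recurrence: B ← B·(1+r) − €1,150.00.
Month 1: interest €79.89; balance after payment €10,479.89.
Month 2: interest €72.49; balance after payment €9,402.37.
Closed form: n = −ln(1 − rB₀/P)/ln(1+r) = −ln(0.93053)/ln(1.00692) ≈ 10.445, so the balance reaches zero during payment 11.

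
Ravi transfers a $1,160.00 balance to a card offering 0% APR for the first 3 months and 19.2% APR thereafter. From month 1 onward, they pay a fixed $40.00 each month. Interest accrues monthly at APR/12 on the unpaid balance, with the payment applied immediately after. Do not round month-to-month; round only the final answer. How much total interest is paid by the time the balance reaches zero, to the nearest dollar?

Promo months 1–3 at r₀ = 0%/12 = 0; months 4+ at r₁ = 19.2%/12 = 0.016.
After month 3 (no interest yet): B = $1,160.00 − 3·$40.00 = $1,040.00.
Then at r₁ with $40.00/mo: n₂ = −ln(1 − r₁·B/P)/ln(1+r₁) ≈ 33.88 → 34 more payments.
Total paid = 36·$40.00 + $35.40 = $1,475.40; interest = $1,475.40 − $1,160.00 = $315.40.

$315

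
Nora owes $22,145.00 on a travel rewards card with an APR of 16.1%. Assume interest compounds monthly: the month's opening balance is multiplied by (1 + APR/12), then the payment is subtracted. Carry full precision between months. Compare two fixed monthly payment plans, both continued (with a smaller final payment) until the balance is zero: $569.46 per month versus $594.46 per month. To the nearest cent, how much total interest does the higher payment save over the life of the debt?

$617.99

Monthly rate r = 16.1%/12 = 1.34167% = 0.0134167.
At $569.46/mo: n = ⌈−ln(1 − rB₀/P)/ln(1+r)⌉ = 56 payments (last $197.32); total interest = total paid − $22,145.00 = $9,372.62.
At $594.46/mo: 52 payments (last $582.17); total interest $8,754.63.
Interest saved = $9,372.62 − $8,754.63 = $617.99.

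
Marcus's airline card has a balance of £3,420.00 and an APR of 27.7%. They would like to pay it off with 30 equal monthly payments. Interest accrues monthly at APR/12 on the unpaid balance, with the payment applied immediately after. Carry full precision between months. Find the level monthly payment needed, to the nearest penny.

Monthly rate r = 27.7%/12 = 2.30833% = 0.0230833.
Level-payment amortization: P = B₀·r / (1 − (1+r)^(−n)) = 3420.00·0.0230833 / (1 − 1.02308^(−30)).
Denominator 1 − (1+r)^(−30) = 0.495722366.
P = 78.945 / 0.495722366 ≈ 159.25.

£159.25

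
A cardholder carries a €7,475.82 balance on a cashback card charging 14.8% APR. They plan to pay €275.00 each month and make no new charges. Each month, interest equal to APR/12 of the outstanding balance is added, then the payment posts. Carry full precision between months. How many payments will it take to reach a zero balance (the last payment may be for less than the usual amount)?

34 months

Monthly rate r = 14.8%/12 = 1.23333% = 0.0123333.
Recurrence: B ← B·(1+r) − €275.00.
Month 1: interest €92.20; balance after payment €7,293.02.
Month 2: interest €89.95; balance after payment €7,107.97.
Closed form: n = −ln(1 − rB₀/P)/ln(1+r) = −ln(0.66472)/ln(1.01233) ≈ 33.316, so the balance reaches zero during payment 34.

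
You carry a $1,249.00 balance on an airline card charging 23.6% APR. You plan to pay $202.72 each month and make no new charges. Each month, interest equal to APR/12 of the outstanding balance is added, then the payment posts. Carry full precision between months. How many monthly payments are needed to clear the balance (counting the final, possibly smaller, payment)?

Monthly rate r = 23.6%/12 = 1.96667% = 0.0196667.
Recurrence: B ← B·(1+r) − $202.72.
Month 1: interest $24.56; balance after payment $1,070.84.
Month 2: interest $21.06; balance after payment $889.18.
Closed form: n = −ln(1 − rB₀/P)/ln(1+r) = −ln(0.87883)/ln(1.01967) ≈ 6.632, so the balance reaches zero during payment 7.

7 months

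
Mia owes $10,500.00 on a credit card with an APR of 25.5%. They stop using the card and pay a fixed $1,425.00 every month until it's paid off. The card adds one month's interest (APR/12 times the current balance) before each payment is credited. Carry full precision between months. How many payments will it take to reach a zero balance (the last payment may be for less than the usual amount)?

9 months

Monthly rate r = 25.5%/12 = 2.125% = 0.02125.
Recurrence: B ← B·(1+r) − $1,425.00.
Month 1: interest $223.13; balance after payment $9,298.12.
Month 2: interest $197.59; balance after payment $8,070.71.
Closed form: n = −ln(1 − rB₀/P)/ln(1+r) = −ln(0.84342)/ln(1.02125) ≈ 8.098, so the balance reaches zero during payment 9.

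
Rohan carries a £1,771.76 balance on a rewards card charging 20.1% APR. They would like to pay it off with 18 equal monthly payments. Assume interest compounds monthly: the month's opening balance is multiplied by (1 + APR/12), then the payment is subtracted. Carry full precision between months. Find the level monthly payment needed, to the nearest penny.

£114.83

Monthly rate r = 20.1%/12 = 1.675% = 0.01675.
Level-payment amortization: P = B₀·r / (1 − (1+r)^(−n)) = 1771.76·0.01675 / (1 − 1.01675^(−18)).
Denominator 1 − (1+r)^(−18) = 0.258442655.
P = 29.677 / 0.258442655 ≈ 114.83.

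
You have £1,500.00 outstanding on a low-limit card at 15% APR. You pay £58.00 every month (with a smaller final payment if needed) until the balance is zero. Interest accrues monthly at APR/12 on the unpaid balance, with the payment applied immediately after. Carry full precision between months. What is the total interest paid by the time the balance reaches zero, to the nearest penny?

£323.27

Monthly rate r = 15%/12 = 1.25% = 0.0125.
Payoff takes n = ⌈−ln(1 − rB₀/P)/ln(1+r)⌉ = ⌈31.434⌉ = 32 payments; the last is £25.27.
Total paid = 31·£58.00 + £25.27 = £1,823.27.
Total interest = total paid − principal = £1,823.27 − £1,500.00 = £323.27.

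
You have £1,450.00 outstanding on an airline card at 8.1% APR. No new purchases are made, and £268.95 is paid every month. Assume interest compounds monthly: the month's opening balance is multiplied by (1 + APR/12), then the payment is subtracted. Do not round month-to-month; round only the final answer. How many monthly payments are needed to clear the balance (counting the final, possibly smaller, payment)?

Monthly rate r = 8.1%/12 = 0.675% = 0.00675.
Recurrence: B ← B·(1+r) − £268.95.
Month 1: interest £9.79; balance after payment £1,190.84.
Month 2: interest £8.04; balance after payment £929.93.
Month 3: interest £6.28; balance after payment £667.25.
Month 4: interest £4.50; balance after payment £402.81.
Month 5: interest £2.72; balance after payment £136.58.
Month 6: interest £0.92; balance after payment £0.00.

6 months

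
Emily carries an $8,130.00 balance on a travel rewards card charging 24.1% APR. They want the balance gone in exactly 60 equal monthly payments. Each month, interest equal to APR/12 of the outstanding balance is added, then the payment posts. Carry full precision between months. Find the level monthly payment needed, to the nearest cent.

$234.36

Monthly rate r = 24.1%/12 = 2.00833% = 0.0200833.
Level-payment amortization: P = B₀·r / (1 − (1+r)^(−n)) = 8130.00·0.0200833 / (1 − 1.02008^(−60)).
Denominator 1 − (1+r)^(−60) = 0.696708048.
P = 163.278 / 0.696708048 ≈ 234.36.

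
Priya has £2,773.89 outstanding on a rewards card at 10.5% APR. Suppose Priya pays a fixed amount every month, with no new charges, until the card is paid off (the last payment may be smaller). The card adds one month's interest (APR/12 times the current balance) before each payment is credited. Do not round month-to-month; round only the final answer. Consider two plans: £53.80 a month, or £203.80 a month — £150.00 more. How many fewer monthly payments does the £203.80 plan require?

Monthly rate r = 10.5%/12 = 0.875% = 0.00875.
At £53.80/mo: n = ⌈−ln(1 − rB₀/P)/ln(1+r)⌉ = 69 payments (last £46.39); total interest = total paid − £2,773.89 = £930.90.
At £203.80/mo: 15 payments (last £113.40); total interest £192.71.
Payments saved = 69 − 15 = 54.

54 fewer payments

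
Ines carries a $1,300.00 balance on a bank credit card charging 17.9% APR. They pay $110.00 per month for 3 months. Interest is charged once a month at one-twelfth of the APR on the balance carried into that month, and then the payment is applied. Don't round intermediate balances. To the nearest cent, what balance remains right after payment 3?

Monthly rate r = 17.9%/12 = 1.49167% = 0.0149167.
Each month: B ← B·(1+r) − $110.00.
Month 1: interest $19.39; balance after payment $1,209.39.
Month 2: interest $18.04; balance after payment $1,117.43.
Month 3: interest $16.67; balance after payment $1,024.10.

$1,024.10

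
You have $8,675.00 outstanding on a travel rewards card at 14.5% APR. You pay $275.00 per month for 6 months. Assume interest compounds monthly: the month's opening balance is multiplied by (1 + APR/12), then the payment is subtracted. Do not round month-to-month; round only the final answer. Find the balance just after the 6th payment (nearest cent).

$7,622.59

Monthly rate r = 14.5%/12 = 1.20833% = 0.0120833.
Each month: B ← B·(1+r) − $275.00.
Month 1: interest $104.82; balance after payment $8,504.82.
Month 2: interest $102.77; balance after payment $8,332.59.
Month 3: interest $100.69; balance after payment $8,158.27.
Month 4: interest $98.58; balance after payment $7,981.85.
Month 5: interest $96.45; balance after payment $7,803.30.
Month 6: interest $94.29; balance after payment $7,622.59.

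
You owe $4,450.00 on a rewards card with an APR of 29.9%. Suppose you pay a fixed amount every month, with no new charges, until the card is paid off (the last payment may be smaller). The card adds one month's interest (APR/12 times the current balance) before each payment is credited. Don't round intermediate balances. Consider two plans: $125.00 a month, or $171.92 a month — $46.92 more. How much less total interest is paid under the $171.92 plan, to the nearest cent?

$3,842.44

Monthly rate r = 29.9%/12 = 2.49167% = 0.0249167.
At $125.00/mo: n = ⌈−ln(1 − rB₀/P)/ln(1+r)⌉ = 89 payments (last $75.88); total interest = total paid − $4,450.00 = $6,625.88.
At $171.92/mo: 43 payments (last $12.80); total interest $2,783.44.
Interest saved = $6,625.88 − $2,783.44 = $3,842.44.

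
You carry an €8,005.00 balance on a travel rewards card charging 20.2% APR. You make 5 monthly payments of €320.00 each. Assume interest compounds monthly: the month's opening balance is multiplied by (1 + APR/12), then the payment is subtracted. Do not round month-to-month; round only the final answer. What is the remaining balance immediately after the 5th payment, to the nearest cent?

Monthly rate r = 20.2%/12 = 1.68333% = 0.0168333.
Each month: B ← B·(1+r) − €320.00.
Month 1: interest €134.75; balance after payment €7,819.75.
Month 2: interest €131.63; balance after payment €7,631.38.
Month 3: interest €128.46; balance after payment €7,439.84.
Month 4: interest €125.24; balance after payment €7,245.08.
Month 5: interest €121.96; balance after payment €7,047.04.

€7,047.04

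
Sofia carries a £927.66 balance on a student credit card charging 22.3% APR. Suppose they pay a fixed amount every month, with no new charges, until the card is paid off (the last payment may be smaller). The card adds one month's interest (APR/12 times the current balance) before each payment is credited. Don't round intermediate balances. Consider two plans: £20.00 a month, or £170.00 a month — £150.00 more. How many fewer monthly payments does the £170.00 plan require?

102 fewer payments

Monthly rate r = 22.3%/12 = 1.85833% = 0.0185833.
At £20.00/mo: n = ⌈−ln(1 − rB₀/P)/ln(1+r)⌉ = 108 payments (last £10.88); total interest = total paid − £927.66 = £1,223.22.
At £170.00/mo: 6 payments (last £137.44); total interest £59.78.
Payments saved = 108 − 6 = 102.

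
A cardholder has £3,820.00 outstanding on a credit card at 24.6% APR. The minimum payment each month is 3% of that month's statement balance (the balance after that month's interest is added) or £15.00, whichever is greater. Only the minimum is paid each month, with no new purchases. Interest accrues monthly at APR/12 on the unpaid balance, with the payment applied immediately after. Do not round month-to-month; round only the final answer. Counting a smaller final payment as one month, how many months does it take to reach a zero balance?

Monthly rate r = 24.6%/12 = 2.05% = 0.0205.
While 3% of the post-interest balance exceeds £15.00, each month B ← (B·(1+r))·(1 − 0.03), i.e. B shrinks by the factor (1+r)·0.97 = 0.98988.
This holds for months 1–203. Entering month 204 the balance is £485.03; 3% of the post-interest balance is now below £15.00, so the flat £15.00 minimum applies from here.
From month 204 a fixed £15.00 at rate r clears £485.03 in 54 more payments. Total: 203 + 54 = 257 months.

257 months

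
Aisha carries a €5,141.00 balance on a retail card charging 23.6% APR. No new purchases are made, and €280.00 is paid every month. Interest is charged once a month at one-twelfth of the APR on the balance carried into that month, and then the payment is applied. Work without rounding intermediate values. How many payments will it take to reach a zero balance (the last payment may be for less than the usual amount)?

24 payments

Monthly rate r = 23.6%/12 = 1.96667% = 0.0196667.
Recurrence: B ← B·(1+r) − €280.00.
Month 1: interest €101.11; balance after payment €4,962.11.
Month 2: interest €97.59; balance after payment €4,779.69.
Closed form: n = −ln(1 − rB₀/P)/ln(1+r) = −ln(0.63891)/ln(1.01967) ≈ 23.003, so the balance reaches zero during payment 24.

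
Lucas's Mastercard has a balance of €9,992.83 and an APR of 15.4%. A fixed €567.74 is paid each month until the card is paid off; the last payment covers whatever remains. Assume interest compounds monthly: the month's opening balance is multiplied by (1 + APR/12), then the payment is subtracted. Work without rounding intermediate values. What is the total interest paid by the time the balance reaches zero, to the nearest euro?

€1,407

Monthly rate r = 15.4%/12 = 1.28333% = 0.0128333.
Payoff takes n = ⌈−ln(1 − rB₀/P)/ln(1+r)⌉ = ⌈20.078⌉ = 21 payments; the last is €44.57.
Total paid = 20·€567.74 + €44.57 = €11,399.37.
Total interest = total paid − principal = €11,399.37 − €9,992.83 = €1,406.54.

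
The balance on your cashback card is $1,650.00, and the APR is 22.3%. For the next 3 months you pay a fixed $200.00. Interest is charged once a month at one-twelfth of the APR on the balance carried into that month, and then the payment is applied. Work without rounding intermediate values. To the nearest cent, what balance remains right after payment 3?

Monthly rate r = 22.3%/12 = 1.85833% = 0.0185833.
Each month: B ← B·(1+r) − $200.00.
Month 1: interest $30.66; balance after payment $1,480.66.
Month 2: interest $27.52; balance after payment $1,308.18.
Month 3: interest $24.31; balance after payment $1,132.49.

$1,132.49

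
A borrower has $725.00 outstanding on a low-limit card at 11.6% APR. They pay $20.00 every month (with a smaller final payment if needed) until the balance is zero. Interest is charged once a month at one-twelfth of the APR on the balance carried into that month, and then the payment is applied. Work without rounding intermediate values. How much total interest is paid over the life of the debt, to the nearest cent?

$171.92

Monthly rate r = 11.6%/12 = 0.966667% = 0.00966667.
Payoff takes n = ⌈−ln(1 − rB₀/P)/ln(1+r)⌉ = ⌈44.845⌉ = 45 payments; the last is $16.92.
Total paid = 44·$20.00 + $16.92 = $896.92.
Total interest = total paid − principal = $896.92 − $725.00 = $171.92.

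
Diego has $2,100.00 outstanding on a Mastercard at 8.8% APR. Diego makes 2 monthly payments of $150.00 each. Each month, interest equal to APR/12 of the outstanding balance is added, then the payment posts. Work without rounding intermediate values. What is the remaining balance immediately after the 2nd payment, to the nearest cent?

$1,829.81

Monthly rate r = 8.8%/12 = 0.733333% = 0.00733333.
Each month: B ← B·(1+r) − $150.00.
Month 1: interest $15.40; balance after payment $1,965.40.
Month 2: interest $14.41; balance after payment $1,829.81.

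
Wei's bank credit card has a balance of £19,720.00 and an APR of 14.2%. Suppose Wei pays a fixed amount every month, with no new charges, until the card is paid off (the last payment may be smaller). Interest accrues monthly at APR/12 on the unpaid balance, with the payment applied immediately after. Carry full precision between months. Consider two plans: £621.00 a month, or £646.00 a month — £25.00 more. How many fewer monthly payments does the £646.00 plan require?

Monthly rate r = 14.2%/12 = 1.18333% = 0.0118333.
At £621.00/mo: n = ⌈−ln(1 − rB₀/P)/ln(1+r)⌉ = 41 payments (last £36.21); total interest = total paid − £19,720.00 = £5,156.21.
At £646.00/mo: 39 payments (last £65.19); total interest £4,893.19.
Payments saved = 41 − 39 = 2.

2 fewer payments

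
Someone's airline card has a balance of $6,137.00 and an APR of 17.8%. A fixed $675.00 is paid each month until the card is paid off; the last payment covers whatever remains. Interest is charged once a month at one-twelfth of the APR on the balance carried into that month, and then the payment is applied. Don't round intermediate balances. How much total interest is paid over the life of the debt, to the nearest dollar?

$505

Monthly rate r = 17.8%/12 = 1.48333% = 0.0148333.
Payoff takes n = ⌈−ln(1 − rB₀/P)/ln(1+r)⌉ = ⌈9.839⌉ = 10 payments; the last is $566.70.
Total paid = 9·$675.00 + $566.70 = $6,641.70.
Total interest = total paid − principal = $6,641.70 − $6,137.00 = $504.70.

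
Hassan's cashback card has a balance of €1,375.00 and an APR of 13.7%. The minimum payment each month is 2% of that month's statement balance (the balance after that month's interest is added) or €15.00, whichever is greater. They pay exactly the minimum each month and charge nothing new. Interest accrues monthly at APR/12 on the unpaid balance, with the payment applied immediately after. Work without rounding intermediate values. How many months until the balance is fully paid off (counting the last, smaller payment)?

143 months

Monthly rate r = 13.7%/12 = 1.14167% = 0.0114167.
While 2% of the post-interest balance exceeds €15.00, each month B ← (B·(1+r))·(1 − 0.02), i.e. B shrinks by the factor (1+r)·0.98 = 0.99119.
This holds for months 1–70. Entering month 71 the balance is €740.01; 2% of the post-interest balance is now below €15.00, so the flat €15.00 minimum applies from here.
From month 71 a fixed €15.00 at rate r clears €740.01 in 73 more payments. Total: 70 + 73 = 143 months.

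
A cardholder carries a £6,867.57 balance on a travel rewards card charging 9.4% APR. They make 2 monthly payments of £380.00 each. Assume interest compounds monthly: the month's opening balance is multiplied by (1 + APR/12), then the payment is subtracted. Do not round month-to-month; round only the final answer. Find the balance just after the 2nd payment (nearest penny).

£6,212.61

Monthly rate r = 9.4%/12 = 0.783333% = 0.00783333.
Each month: B ← B·(1+r) − £380.00.
Month 1: interest £53.80; balance after payment £6,541.37.
Month 2: interest £51.24; balance after payment £6,212.61.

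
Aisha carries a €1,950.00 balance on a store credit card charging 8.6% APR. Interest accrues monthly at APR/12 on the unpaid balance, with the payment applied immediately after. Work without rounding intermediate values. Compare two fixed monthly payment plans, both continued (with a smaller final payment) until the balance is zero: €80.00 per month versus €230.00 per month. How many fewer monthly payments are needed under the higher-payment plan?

Monthly rate r = 8.6%/12 = 0.716667% = 0.00716667.
At €80.00/mo: n = ⌈−ln(1 − rB₀/P)/ln(1+r)⌉ = 27 payments (last €70.88); total interest = total paid − €1,950.00 = €200.88.
At €230.00/mo: 9 payments (last €179.10); total interest €69.10.
Payments saved = 27 − 9 = 18.

18 fewer payments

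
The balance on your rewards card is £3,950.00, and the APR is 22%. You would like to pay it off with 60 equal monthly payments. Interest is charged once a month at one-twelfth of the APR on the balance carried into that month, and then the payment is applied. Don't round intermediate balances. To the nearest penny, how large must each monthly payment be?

£109.09

Monthly rate r = 22%/12 = 1.83333% = 0.0183333.
Level-payment amortization: P = B₀·r / (1 − (1+r)^(−n)) = 3950.00·0.0183333 / (1 − 1.01833^(−60)).
Denominator 1 − (1+r)^(−60) = 0.663796362.
P = 72.4167 / 0.663796362 ≈ 109.09.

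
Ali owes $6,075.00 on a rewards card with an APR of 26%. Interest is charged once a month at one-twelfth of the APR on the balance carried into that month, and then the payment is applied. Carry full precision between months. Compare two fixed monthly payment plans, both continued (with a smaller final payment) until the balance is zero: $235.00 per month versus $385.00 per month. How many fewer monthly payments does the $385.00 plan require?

19 fewer payments

Monthly rate r = 26%/12 = 2.16667% = 0.0216667.
At $235.00/mo: n = ⌈−ln(1 − rB₀/P)/ln(1+r)⌉ = 39 payments (last $73.79); total interest = total paid − $6,075.00 = $2,928.79.
At $385.00/mo: 20 payments (last $200.44); total interest $1,440.44.
Payments saved = 39 − 20 = 19.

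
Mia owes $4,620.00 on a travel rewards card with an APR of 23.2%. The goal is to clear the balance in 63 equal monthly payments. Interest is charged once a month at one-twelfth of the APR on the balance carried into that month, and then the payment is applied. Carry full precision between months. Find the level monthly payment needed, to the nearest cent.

Monthly rate r = 23.2%/12 = 1.93333% = 0.0193333.
Level-payment amortization: P = B₀·r / (1 − (1+r)^(−n)) = 4620.00·0.0193333 / (1 − 1.01933^(−63)).
Denominator 1 − (1+r)^(−63) = 0.700719969.
P = 89.32 / 0.700719969 ≈ 127.47.

$127.47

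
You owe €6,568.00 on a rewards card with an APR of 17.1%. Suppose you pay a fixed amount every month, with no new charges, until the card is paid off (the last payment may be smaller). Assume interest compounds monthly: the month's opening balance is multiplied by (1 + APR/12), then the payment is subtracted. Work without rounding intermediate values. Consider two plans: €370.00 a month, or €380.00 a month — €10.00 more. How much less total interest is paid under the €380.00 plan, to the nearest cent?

Monthly rate r = 17.1%/12 = 1.425% = 0.01425.
At €370.00/mo: n = ⌈−ln(1 − rB₀/P)/ln(1+r)⌉ = 21 payments (last €226.65); total interest = total paid − €6,568.00 = €1,058.65.
At €380.00/mo: 20 payments (last €373.93); total interest €1,025.93.
Interest saved = €1,058.65 − €1,025.93 = €32.72.

€32.72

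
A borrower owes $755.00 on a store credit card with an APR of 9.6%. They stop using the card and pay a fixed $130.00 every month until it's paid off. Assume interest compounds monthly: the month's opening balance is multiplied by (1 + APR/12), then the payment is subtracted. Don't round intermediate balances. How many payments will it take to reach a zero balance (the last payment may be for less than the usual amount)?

Monthly rate r = 9.6%/12 = 0.8% = 0.008.
Recurrence: B ← B·(1+r) − $130.00.
Month 1: interest $6.04; balance after payment $631.04.
Month 2: interest $5.05; balance after payment $506.09.
Month 3: interest $4.05; balance after payment $380.14.
Month 4: interest $3.04; balance after payment $253.18.
Month 5: interest $2.03; balance after payment $125.20.
Month 6: interest $1.00; balance after payment $0.00.

6 months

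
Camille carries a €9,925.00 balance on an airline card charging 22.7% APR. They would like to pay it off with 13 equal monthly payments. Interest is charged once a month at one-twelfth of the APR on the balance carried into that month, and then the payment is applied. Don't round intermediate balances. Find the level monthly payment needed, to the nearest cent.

Monthly rate r = 22.7%/12 = 1.89167% = 0.0189167.
Level-payment amortization: P = B₀·r / (1 − (1+r)^(−n)) = 9925.00·0.0189167 / (1 − 1.01892^(−13)).
Denominator 1 − (1+r)^(−13) = 0.216214292.
P = 187.748 / 0.216214292 ≈ 868.34.

€868.34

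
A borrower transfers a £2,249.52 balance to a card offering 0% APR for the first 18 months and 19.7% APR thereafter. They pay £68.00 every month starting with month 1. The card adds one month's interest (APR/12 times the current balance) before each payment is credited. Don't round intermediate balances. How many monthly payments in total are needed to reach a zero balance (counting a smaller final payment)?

Promo months 1–18 at r₀ = 0%/12 = 0; months 19+ at r₁ = 19.7%/12 = 0.0164167.
After month 18 (no interest yet): B = £2,249.52 − 18·£68.00 = £1,025.52.
Then at r₁ with £68.00/mo: n₂ = −ln(1 − r₁·B/P)/ln(1+r₁) ≈ 17.47 → 18 more payments.

36 payments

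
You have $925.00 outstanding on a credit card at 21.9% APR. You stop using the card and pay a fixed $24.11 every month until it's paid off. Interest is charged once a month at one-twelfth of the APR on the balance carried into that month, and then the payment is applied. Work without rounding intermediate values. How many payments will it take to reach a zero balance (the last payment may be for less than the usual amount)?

Monthly rate r = 21.9%/12 = 1.825% = 0.01825.
Recurrence: B ← B·(1+r) − $24.11.
Month 1: interest $16.88; balance after payment $917.77.
Month 2: interest $16.75; balance after payment $910.41.
Closed form: n = −ln(1 − rB₀/P)/ln(1+r) = −ln(0.29982)/ln(1.01825) ≈ 66.604, so the balance reaches zero during payment 67.

67 months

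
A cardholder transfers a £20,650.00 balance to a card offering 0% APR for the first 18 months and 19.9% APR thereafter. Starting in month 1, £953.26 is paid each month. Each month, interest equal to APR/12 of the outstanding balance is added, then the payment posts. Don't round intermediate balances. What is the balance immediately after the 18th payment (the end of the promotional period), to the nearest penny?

Promo months 1–18 at r₀ = 0%/12 = 0; months 19+ at r₁ = 19.9%/12 = 0.0165833.
After month 18 (no interest yet): B = £20,650.00 − 18·£953.26 = £3,491.32.

£3,491.32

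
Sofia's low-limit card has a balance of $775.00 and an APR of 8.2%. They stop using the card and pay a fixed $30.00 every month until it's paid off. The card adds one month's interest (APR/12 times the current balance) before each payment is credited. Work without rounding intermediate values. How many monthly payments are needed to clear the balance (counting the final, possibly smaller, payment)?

Monthly rate r = 8.2%/12 = 0.683333% = 0.00683333.
Recurrence: B ← B·(1+r) − $30.00.
Month 1: interest $5.30; balance after payment $750.30.
Month 2: interest $5.13; balance after payment $725.42.
Closed form: n = −ln(1 − rB₀/P)/ln(1+r) = −ln(0.82347)/ln(1.00683) ≈ 28.520, so the balance reaches zero during payment 29.

29 months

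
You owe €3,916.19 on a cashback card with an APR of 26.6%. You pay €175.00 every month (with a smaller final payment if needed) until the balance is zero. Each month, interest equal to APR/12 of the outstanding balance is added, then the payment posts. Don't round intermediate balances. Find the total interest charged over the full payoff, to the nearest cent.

Monthly rate r = 26.6%/12 = 2.21667% = 0.0221667.
Payoff takes n = ⌈−ln(1 − rB₀/P)/ln(1+r)⌉ = ⌈31.256⌉ = 32 payments; the last is €45.21.
Total paid = 31·€175.00 + €45.21 = €5,470.21.
Total interest = total paid − principal = €5,470.21 − €3,916.19 = €1,554.02.

€1,554.02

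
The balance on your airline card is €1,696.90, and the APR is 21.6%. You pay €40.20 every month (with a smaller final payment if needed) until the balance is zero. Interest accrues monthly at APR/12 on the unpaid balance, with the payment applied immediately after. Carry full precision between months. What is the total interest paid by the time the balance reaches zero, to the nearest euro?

€1,517

Monthly rate r = 21.6%/12 = 1.8% = 0.018.
Payoff takes n = ⌈−ln(1 − rB₀/P)/ln(1+r)⌉ = ⌈79.950⌉ = 80 payments; the last is €38.22.
Total paid = 79·€40.20 + €38.22 = €3,214.02.
Total interest = total paid − principal = €3,214.02 − €1,696.90 = €1,517.12.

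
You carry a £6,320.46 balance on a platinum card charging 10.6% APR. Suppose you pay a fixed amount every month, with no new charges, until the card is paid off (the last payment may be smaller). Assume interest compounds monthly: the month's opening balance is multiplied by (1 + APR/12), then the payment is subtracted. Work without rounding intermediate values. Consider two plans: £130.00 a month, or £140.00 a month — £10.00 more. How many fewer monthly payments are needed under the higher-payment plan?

Monthly rate r = 10.6%/12 = 0.883333% = 0.00883333.
At £130.00/mo: n = ⌈−ln(1 − rB₀/P)/ln(1+r)⌉ = 64 payments (last £105.45); total interest = total paid − £6,320.46 = £1,974.99.
At £140.00/mo: 58 payments (last £119.84); total interest £1,779.38.
Payments saved = 64 − 58 = 6.

6 fewer payments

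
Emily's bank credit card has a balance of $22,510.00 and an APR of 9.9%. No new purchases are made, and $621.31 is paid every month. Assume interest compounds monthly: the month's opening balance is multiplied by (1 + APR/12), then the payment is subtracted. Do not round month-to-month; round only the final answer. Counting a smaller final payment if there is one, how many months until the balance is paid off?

44 payments

Monthly rate r = 9.9%/12 = 0.825% = 0.00825.
Recurrence: B ← B·(1+r) − $621.31.
Month 1: interest $185.71; balance after payment $22,074.40.
Month 2: interest $182.11; balance after payment $21,635.20.
Closed form: n = −ln(1 − rB₀/P)/ln(1+r) = −ln(0.7011)/ln(1.00825) ≈ 43.220, so the balance reaches zero during payment 44.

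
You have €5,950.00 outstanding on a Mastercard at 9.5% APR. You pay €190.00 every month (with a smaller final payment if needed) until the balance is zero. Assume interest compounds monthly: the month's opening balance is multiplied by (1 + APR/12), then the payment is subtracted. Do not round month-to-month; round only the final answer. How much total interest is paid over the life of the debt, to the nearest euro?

€915

Monthly rate r = 9.5%/12 = 0.791667% = 0.00791667.
Payoff takes n = ⌈−ln(1 − rB₀/P)/ln(1+r)⌉ = ⌈36.131⌉ = 37 payments; the last is €24.91.
Total paid = 36·€190.00 + €24.91 = €6,864.91.
Total interest = total paid − principal = €6,864.91 − €5,950.00 = €914.91.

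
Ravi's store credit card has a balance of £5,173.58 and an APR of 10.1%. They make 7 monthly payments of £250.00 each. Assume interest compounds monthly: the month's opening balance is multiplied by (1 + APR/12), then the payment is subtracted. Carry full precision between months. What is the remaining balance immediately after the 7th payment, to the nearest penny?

Monthly rate r = 10.1%/12 = 0.841667% = 0.00841667.
Each month: B ← B·(1+r) − £250.00.
Month 1: interest £43.54; balance after payment £4,967.12.
Month 2: interest £41.81; balance after payment £4,758.93.
Month 3: interest £40.05; balance after payment £4,548.99.
Month 4: interest £38.29; balance after payment £4,337.27.
Month 5: interest £36.51; balance after payment £4,123.78.
Month 6: interest £34.71; balance after payment £3,908.49.
Month 7: interest £32.90; balance after payment £3,691.38.

£3,691.38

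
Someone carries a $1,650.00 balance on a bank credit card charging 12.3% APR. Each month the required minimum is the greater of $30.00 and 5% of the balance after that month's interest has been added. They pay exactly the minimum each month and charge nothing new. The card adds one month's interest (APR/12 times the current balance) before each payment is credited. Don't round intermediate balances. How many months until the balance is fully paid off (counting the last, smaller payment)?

Monthly rate r = 12.3%/12 = 1.025% = 0.01025.
While 5% of the post-interest balance exceeds $30.00, each month B ← (B·(1+r))·(1 − 0.05), i.e. B shrinks by the factor (1+r)·0.95 = 0.95974.
This holds for months 1–25. Entering month 26 the balance is $590.60; 5% of the post-interest balance is now below $30.00, so the flat $30.00 minimum applies from here.
From month 26 a fixed $30.00 at rate r clears $590.60 in 23 more payments. Total: 25 + 23 = 48 months.

48 months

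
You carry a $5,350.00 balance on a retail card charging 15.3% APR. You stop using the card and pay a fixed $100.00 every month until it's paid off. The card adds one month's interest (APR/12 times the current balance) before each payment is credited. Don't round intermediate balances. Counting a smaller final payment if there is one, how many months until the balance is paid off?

Monthly rate r = 15.3%/12 = 1.275% = 0.01275.
Recurrence: B ← B·(1+r) − $100.00.
Month 1: interest $68.21; balance after payment $5,318.21.
Month 2: interest $67.81; balance after payment $5,286.02.
Closed form: n = −ln(1 − rB₀/P)/ln(1+r) = −ln(0.31787)/ln(1.01275) ≈ 90.462, so the balance reaches zero during payment 91.

91 payments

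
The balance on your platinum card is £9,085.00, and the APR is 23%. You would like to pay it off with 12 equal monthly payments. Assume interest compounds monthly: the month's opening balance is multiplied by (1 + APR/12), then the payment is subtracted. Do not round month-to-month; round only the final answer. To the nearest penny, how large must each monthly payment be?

£854.68

Monthly rate r = 23%/12 = 1.91667% = 0.0191667.
Level-payment amortization: P = B₀·r / (1 − (1+r)^(−n)) = 9085.00·0.0191667 / (1 − 1.01917^(−12)).
Denominator 1 − (1+r)^(−12) = 0.203735291.
P = 174.129 / 0.203735291 ≈ 854.68.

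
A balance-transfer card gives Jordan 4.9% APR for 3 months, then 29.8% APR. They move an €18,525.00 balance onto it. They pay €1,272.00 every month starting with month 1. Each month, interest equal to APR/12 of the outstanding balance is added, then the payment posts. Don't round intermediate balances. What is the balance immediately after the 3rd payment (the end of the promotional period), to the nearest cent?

€14,921.26

Promo months 1–3 at r₀ = 4.9%/12 = 0.00408333; months 4+ at r₁ = 29.8%/12 = 0.0248333.
After month 3: iterate B ← B·(1+r₀) − €1,272.00 for 3 months → €14,921.26.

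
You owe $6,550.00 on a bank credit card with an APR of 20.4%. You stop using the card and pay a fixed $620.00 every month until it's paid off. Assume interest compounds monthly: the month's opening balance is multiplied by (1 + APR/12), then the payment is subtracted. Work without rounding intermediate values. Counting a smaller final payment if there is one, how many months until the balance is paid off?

Monthly rate r = 20.4%/12 = 1.7% = 0.017.
Recurrence: B ← B·(1+r) − $620.00.
Month 1: interest $111.35; balance after payment $6,041.35.
Month 2: interest $102.70; balance after payment $5,524.05.
Closed form: n = −ln(1 − rB₀/P)/ln(1+r) = −ln(0.8204)/ln(1.017) ≈ 11.743, so the balance reaches zero during payment 12.

12 months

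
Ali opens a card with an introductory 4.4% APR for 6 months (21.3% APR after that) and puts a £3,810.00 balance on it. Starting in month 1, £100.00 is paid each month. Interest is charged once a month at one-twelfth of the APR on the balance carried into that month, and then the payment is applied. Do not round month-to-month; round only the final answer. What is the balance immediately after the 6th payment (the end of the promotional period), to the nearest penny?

£3,289.07

Promo months 1–6 at r₀ = 4.4%/12 = 0.00366667; months 7+ at r₁ = 21.3%/12 = 0.01775.
After month 6: iterate B ← B·(1+r₀) − £100.00 for 6 months → £3,289.07.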